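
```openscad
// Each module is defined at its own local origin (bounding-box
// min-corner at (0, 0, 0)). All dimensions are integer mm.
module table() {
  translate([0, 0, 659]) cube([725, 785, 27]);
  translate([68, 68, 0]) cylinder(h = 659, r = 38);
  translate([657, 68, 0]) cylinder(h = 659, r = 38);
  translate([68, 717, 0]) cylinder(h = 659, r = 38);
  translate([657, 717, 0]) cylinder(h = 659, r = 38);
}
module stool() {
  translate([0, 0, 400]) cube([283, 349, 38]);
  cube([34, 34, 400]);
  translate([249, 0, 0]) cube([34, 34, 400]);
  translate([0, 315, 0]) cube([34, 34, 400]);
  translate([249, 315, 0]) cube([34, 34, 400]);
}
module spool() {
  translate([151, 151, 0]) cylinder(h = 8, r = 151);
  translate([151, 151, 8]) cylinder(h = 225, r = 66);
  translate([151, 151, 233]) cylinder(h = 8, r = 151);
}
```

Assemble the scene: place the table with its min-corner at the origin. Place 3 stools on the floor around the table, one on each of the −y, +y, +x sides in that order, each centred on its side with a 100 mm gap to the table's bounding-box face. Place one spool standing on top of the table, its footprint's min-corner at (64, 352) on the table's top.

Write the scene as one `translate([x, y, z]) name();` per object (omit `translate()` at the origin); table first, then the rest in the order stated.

table();
translate([221, -449, 0]) stool();
translate([221, 885, 0]) stool();
translate([825, 218, 0]) stool();
translate([64, 352, 686]) spool();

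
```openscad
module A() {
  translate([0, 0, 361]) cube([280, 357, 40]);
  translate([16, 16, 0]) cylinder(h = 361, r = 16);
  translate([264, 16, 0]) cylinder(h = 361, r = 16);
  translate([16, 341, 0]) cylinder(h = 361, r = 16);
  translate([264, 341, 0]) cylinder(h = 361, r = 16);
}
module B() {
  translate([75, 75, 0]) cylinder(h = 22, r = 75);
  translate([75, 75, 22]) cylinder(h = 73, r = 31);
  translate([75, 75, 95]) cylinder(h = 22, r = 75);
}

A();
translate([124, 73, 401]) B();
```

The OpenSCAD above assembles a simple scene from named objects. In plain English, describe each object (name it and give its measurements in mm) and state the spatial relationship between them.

A is a four-legged stool. The seat is a 280×357×40 mm slab whose top surface is at z = 401 mm; four round legs, each 32 mm in diameter, run from the floor (z = 0) to the underside of the seat, each leg's axis is inset half a diameter from the nearest pair of seat edges (so the leg's bounding box is flush with the corner).

B is a spool: two coaxial disc flanges of radius 75 mm and thickness 22 mm, joined by a core cylinder of radius 31 mm and height 73 mm. The lower flange rests on z = 0 and the three cylinders share a vertical axis.

The spool is on top of the stool.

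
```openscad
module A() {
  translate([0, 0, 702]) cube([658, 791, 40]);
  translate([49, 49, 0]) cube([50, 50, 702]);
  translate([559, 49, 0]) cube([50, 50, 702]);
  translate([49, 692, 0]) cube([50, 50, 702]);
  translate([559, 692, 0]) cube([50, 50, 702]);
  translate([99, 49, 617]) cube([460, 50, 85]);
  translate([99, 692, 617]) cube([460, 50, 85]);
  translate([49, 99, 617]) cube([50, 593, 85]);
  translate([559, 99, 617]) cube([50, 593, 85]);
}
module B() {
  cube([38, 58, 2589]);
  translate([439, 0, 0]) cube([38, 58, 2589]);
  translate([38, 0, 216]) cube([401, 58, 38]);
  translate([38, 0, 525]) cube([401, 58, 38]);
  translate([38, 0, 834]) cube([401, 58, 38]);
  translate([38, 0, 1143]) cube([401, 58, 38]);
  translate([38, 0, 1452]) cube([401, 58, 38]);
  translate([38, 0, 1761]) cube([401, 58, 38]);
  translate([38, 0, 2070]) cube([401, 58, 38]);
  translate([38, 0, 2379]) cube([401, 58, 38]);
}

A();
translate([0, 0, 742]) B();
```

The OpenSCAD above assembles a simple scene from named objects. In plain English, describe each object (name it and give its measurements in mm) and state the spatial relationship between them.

A is a rectangular dining table. The top is 658×791×40 mm with its upper surface at z = 742 mm. It stands on four 50×50 mm square legs, each inset 49 mm from the nearest pair of top edges, running from the floor to the underside of the top. Four apron rails, 50 mm thick and 85 mm tall, run between adjacent legs with their top edges flush with the underside of the top and their outer faces flush with the legs' outer faces.

B is a wooden ladder with two side rails of 38×58 mm section and 2589 mm height, set 477 mm apart overall. Between them run 8 rectangular rungs (58 mm deep, 38 mm thick), front faces flush with the rails' −y face. The bottom of the first rung is 216 mm above the floor and each subsequent rung is 309 mm higher than the one below.

The ladder is on top of the table.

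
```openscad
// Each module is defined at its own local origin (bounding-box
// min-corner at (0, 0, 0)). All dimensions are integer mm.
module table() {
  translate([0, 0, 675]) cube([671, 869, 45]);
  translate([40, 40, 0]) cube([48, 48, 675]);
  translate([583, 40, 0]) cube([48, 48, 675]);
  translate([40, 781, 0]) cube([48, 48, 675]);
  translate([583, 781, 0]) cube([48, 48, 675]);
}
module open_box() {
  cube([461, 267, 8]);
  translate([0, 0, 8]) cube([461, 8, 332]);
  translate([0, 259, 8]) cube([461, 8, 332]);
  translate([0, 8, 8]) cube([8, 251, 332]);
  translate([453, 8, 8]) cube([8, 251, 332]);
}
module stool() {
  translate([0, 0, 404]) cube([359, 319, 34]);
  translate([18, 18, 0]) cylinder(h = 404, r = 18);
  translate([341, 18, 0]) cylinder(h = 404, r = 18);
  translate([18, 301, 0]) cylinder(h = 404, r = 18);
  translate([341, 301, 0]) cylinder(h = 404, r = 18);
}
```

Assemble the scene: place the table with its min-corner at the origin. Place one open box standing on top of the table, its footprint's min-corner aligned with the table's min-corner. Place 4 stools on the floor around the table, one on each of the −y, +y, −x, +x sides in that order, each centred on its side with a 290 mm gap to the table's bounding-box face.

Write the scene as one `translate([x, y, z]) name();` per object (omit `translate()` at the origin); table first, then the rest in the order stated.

table();
translate([0, 0, 720]) open_box();
translate([156, -609, 0]) stool();
translate([156, 1159, 0]) stool();
translate([-649, 275, 0]) stool();
translate([961, 275, 0]) stool();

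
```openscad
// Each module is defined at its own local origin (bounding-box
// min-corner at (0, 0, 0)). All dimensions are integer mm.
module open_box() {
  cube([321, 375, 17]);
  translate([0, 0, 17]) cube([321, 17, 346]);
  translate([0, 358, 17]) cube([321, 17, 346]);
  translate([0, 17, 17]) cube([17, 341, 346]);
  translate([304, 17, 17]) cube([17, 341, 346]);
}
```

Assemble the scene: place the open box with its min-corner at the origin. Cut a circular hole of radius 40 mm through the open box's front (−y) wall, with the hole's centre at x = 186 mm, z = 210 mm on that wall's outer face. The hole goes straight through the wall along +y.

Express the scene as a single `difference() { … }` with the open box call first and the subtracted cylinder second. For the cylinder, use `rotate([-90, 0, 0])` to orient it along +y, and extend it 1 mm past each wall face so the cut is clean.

difference() {
  open_box();
  translate([186, -1, 210]) rotate([-90, 0, 0]) cylinder(h = 19, r = 40);
}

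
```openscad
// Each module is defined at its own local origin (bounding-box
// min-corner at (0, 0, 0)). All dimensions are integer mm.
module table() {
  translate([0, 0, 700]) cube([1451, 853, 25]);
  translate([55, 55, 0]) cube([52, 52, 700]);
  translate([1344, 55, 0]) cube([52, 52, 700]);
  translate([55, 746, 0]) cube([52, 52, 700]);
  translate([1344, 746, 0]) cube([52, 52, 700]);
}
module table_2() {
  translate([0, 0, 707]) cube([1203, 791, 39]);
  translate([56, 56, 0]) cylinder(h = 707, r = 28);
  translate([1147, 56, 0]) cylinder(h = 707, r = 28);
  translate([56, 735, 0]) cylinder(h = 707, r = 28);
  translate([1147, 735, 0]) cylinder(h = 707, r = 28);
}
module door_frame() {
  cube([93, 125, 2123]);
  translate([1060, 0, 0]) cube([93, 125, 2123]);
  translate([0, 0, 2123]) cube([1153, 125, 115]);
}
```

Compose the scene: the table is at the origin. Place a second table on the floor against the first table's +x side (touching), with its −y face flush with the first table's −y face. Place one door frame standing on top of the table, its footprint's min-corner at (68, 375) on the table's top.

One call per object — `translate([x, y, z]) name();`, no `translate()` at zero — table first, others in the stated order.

table();
translate([1451, 0, 0]) table_2();
translate([68, 375, 725]) door_frame();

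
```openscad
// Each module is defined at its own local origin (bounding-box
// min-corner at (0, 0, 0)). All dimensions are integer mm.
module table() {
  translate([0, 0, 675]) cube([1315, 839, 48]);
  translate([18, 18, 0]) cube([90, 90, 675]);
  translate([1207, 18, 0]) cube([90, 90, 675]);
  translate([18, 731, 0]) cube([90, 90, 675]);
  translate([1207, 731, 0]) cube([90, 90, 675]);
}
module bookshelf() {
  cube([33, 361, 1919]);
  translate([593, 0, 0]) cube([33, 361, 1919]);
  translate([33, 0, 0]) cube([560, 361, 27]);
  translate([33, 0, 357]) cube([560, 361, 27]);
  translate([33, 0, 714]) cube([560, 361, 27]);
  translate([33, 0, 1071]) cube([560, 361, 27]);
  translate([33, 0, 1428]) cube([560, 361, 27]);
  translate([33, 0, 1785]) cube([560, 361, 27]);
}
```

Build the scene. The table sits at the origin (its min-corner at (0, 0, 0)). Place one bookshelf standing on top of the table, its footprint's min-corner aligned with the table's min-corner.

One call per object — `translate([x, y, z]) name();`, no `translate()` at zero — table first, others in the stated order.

table();
translate([0, 0, 723]) bookshelf();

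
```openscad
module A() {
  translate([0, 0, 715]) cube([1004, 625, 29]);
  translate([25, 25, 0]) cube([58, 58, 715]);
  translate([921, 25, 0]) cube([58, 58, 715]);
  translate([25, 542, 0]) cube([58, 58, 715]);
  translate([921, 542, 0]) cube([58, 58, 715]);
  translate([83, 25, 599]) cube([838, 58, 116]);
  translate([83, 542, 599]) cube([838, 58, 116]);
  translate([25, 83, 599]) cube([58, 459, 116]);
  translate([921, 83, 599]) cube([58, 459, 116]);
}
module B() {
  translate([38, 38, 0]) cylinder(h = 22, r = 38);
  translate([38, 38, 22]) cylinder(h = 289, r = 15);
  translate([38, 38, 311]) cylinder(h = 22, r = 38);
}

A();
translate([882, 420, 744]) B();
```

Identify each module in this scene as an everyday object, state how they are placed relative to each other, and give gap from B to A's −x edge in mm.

The spool's min-x is at 882; the table's min-x is 0; gap = 882 mm.

A is a table. B is a spool. The spool is on top of the table. The gap from the spool to the table's −x edge is 882 mm.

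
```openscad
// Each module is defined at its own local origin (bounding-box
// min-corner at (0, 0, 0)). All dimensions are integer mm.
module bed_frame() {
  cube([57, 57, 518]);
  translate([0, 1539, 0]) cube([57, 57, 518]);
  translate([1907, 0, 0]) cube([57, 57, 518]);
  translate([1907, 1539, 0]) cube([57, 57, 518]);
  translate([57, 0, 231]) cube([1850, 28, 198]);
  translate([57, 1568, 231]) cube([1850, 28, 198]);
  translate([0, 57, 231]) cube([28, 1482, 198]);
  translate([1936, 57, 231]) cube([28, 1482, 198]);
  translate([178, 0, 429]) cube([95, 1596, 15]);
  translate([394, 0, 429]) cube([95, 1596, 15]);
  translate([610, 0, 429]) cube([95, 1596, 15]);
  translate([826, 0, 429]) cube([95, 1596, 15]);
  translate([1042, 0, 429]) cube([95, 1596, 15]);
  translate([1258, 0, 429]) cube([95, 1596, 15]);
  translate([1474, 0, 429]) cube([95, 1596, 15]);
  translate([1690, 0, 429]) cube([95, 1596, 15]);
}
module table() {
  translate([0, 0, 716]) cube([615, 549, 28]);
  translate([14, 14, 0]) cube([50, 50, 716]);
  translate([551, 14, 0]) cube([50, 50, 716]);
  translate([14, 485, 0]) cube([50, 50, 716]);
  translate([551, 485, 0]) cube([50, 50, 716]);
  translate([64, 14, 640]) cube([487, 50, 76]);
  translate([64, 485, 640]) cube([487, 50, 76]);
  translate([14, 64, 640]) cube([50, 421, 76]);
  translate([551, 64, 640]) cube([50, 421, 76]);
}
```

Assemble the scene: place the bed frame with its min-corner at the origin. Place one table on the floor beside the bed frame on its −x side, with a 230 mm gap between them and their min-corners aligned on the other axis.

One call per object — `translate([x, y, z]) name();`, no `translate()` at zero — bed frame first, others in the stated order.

bed_frame();
translate([-845, 0, 0]) table();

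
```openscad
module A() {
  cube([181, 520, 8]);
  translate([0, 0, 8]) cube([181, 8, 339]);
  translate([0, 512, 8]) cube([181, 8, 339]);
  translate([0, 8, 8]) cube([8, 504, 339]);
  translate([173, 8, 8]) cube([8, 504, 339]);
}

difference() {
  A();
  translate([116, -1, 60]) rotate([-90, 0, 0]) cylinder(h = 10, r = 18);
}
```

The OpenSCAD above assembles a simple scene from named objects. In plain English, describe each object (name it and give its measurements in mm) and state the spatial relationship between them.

A is an open-topped rectangular box: outside dimensions 181×520×347 mm, with a uniform wall and base thickness of 8 mm. The base is a full 181×520 slab on the floor; four walls sit on top of the base. The front and back walls (the −y and +y sides) span the full width; the two side walls fit between them.

The open box has a circular hole of radius 18 mm through its front wall, centred at (x = 116, z = 60).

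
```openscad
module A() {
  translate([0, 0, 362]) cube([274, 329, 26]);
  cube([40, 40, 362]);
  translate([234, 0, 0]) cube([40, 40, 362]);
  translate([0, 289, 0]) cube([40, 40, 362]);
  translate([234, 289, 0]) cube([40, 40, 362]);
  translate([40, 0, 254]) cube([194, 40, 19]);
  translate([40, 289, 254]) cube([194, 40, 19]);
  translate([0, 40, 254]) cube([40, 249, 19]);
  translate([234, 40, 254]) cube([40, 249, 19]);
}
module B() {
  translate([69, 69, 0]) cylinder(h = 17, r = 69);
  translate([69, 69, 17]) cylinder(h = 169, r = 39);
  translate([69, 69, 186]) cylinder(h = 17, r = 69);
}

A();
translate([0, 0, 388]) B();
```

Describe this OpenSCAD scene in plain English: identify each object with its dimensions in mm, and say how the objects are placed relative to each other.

A is a four-legged stool. The seat is 274×329 mm, 26 mm thick, top at z = 388 mm. It stands on four square legs, each 40×40 mm in cross-section, from z = 0 to the seat underside, each flush with a corner of the seat. Four stretchers, 40 mm wide and 19 mm tall, connect adjacent legs with their undersides at z = 254 mm, each running between the inner faces of the legs it joins and aligned with the legs' outer faces on the other axis.

B is a spool: two coaxial disc flanges of radius 69 mm and thickness 17 mm, joined by a core cylinder of radius 39 mm and height 169 mm. The lower flange rests on z = 0 and the three cylinders share a vertical axis.

The spool is on top of the stool.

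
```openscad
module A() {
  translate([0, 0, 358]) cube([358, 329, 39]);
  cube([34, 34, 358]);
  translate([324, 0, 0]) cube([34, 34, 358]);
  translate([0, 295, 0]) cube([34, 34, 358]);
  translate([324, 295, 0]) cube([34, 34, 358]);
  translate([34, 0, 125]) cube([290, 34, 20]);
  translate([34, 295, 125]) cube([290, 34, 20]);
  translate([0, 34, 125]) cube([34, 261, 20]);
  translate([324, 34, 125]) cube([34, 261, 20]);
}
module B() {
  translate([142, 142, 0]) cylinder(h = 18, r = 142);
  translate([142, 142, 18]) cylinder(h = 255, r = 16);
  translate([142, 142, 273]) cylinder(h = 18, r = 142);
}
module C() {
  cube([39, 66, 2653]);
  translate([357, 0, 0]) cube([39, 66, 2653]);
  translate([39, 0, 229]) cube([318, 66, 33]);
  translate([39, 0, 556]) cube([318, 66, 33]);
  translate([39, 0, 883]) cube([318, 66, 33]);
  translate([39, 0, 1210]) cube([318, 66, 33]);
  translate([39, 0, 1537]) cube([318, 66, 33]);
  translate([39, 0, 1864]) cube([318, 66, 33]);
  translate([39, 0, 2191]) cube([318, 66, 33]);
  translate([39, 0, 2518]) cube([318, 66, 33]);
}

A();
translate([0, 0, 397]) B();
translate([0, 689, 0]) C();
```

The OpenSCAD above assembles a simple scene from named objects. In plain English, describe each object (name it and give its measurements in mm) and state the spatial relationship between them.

A is a four-legged stool. The seat is a 358×329×39 mm slab whose top surface is at z = 397 mm; four square legs, each 34×34 mm in cross-section, run from the floor (z = 0) to the underside of the seat, each flush with a corner of the seat. Four stretchers, 34 mm wide and 20 mm tall, connect adjacent legs with their undersides at z = 125 mm, each running between the inner faces of the legs it joins and aligned with the legs' outer faces on the other axis.

B is a spool: two coaxial disc flanges of radius 142 mm and thickness 18 mm, joined by a core cylinder of radius 16 mm and height 255 mm. The lower flange rests on z = 0 and the three cylinders share a vertical axis.

C is a straight ladder. Two 39×66 mm vertical rails, 2653 mm tall, stand 396 mm apart (outside-to-outside) with their front faces coplanar on the −y side. 8 rungs, each 66 mm deep and 33 mm tall, span between the inner faces of the rails, front faces flush with the rails. The lowest rung's underside is at z = 229 mm and rungs are spaced 327 mm apart (underside to underside).

The spool is on top of the stool. The ladder is on the floor beside the stool on its +y side.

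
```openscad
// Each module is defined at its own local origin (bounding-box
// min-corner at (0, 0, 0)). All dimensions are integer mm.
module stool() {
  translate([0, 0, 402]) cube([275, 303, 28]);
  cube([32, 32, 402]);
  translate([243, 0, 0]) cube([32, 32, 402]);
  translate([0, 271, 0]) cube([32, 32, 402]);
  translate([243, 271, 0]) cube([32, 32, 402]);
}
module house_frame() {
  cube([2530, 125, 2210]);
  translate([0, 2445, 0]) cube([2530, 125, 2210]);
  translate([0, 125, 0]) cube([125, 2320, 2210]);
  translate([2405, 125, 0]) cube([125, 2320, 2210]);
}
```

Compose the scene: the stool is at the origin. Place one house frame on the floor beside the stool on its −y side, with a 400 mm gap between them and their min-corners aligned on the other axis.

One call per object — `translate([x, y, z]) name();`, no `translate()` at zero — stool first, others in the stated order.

stool();
translate([0, -2970, 0]) house_frame();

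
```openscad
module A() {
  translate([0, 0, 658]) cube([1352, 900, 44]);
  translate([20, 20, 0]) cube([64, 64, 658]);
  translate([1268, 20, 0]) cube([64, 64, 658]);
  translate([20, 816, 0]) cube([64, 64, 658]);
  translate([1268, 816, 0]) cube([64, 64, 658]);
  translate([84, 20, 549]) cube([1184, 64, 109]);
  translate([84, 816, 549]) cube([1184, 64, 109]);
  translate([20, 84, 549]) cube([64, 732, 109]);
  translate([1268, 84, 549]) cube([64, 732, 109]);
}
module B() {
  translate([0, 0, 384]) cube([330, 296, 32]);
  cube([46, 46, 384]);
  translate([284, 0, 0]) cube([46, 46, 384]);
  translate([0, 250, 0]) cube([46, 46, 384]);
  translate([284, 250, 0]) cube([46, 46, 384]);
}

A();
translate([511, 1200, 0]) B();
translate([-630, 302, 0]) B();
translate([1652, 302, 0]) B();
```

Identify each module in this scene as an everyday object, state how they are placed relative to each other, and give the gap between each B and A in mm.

Each stool's nearest face is 300 mm from the table's bounding box.

A is a table. B is a stool. Three stools sit around the table at the +y, −x, +x sides. The gap between each stool and the table is 300 mm.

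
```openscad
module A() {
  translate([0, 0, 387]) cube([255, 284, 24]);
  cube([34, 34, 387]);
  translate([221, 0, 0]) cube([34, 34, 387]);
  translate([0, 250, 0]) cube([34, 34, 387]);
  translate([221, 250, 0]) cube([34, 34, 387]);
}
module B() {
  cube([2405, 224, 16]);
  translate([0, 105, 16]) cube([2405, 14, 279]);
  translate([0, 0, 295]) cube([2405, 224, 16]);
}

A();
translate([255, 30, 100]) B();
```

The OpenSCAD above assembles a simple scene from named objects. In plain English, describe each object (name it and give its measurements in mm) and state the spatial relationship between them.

A is a four-legged stool. The seat is a 255×284×24 mm slab whose top surface is at z = 411 mm; four square legs, each 34×34 mm in cross-section, run from the floor (z = 0) to the underside of the seat, each flush with a corner of the seat.

B is an I-beam lying along x, 2405 mm long. Overall section height 311 mm. Two flanges 224 mm wide (y) and 16 mm thick, one on the floor and one at the top; a web 14 mm thick runs between them, centred on the flange width.

The I-beam is beside the stool with their tops flush at z = 411.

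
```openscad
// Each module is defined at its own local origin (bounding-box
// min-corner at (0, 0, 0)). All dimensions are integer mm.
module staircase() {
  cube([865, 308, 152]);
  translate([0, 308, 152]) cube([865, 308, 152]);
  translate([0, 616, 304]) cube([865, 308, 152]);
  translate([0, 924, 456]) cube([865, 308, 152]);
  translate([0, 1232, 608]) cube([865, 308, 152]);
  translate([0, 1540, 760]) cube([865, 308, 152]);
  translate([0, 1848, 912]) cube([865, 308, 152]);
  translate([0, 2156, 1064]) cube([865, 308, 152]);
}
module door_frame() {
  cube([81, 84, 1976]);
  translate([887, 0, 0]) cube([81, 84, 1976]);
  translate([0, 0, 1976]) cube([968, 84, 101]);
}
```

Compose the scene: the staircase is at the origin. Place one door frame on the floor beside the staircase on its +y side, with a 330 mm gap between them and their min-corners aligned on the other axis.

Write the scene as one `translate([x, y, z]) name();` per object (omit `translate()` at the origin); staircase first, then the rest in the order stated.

staircase();
translate([0, 2794, 0]) door_frame();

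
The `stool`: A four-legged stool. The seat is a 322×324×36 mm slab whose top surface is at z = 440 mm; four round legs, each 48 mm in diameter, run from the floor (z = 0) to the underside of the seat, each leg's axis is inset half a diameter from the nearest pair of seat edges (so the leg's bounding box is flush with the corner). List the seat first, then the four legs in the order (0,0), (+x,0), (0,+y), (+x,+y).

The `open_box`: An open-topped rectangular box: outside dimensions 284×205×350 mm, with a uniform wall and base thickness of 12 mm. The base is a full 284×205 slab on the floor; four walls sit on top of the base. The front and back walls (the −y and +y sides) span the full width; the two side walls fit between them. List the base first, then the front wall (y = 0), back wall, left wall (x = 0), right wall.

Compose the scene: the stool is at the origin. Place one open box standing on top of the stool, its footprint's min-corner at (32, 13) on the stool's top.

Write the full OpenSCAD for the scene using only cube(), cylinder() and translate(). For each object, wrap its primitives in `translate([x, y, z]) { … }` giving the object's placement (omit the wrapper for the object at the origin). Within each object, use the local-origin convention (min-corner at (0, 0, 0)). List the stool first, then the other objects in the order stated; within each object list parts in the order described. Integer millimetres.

translate([0, 0, 404]) cube([322, 324, 36]);
translate([24, 24, 0]) cylinder(h = 404, r = 24);
translate([298, 24, 0]) cylinder(h = 404, r = 24);
translate([24, 300, 0]) cylinder(h = 404, r = 24);
translate([298, 300, 0]) cylinder(h = 404, r = 24);
translate([32, 13, 440]) {
  cube([284, 205, 12]);
  translate([0, 0, 12]) cube([284, 12, 338]);
  translate([0, 193, 12]) cube([284, 12, 338]);
  translate([0, 12, 12]) cube([12, 181, 338]);
  translate([272, 12, 12]) cube([12, 181, 338]);
}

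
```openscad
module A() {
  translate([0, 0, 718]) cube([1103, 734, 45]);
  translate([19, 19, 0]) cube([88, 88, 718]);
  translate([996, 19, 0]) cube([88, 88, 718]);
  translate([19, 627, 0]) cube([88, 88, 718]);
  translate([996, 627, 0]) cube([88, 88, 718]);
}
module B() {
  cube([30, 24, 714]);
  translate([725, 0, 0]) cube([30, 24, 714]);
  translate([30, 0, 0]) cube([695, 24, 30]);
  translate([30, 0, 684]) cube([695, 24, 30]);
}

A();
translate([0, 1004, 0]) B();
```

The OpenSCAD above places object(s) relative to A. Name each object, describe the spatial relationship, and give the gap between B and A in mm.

A is a table. B is a picture frame. The picture frame is on the floor beside the table on its +y side. The gap between the picture frame and the table is 270 mm.

The picture frame's nearest face is 270 mm from the table's +y face.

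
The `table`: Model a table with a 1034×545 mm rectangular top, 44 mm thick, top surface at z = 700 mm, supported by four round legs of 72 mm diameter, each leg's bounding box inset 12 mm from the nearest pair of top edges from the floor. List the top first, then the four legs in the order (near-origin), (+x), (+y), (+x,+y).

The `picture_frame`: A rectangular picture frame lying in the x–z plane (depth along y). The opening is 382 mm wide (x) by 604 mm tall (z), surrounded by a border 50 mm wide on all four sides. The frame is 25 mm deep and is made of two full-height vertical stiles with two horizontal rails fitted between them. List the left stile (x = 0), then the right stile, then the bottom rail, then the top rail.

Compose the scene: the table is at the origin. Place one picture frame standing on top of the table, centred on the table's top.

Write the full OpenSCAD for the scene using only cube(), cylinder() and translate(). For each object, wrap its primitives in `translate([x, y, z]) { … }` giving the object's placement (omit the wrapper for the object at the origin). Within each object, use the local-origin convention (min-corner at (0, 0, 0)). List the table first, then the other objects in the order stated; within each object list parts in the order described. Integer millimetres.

translate([0, 0, 656]) cube([1034, 545, 44]);
translate([48, 48, 0]) cylinder(h = 656, r = 36);
translate([986, 48, 0]) cylinder(h = 656, r = 36);
translate([48, 497, 0]) cylinder(h = 656, r = 36);
translate([986, 497, 0]) cylinder(h = 656, r = 36);
translate([276, 260, 700]) {
  cube([50, 25, 704]);
  translate([432, 0, 0]) cube([50, 25, 704]);
  translate([50, 0, 0]) cube([382, 25, 50]);
  translate([50, 0, 654]) cube([382, 25, 50]);
}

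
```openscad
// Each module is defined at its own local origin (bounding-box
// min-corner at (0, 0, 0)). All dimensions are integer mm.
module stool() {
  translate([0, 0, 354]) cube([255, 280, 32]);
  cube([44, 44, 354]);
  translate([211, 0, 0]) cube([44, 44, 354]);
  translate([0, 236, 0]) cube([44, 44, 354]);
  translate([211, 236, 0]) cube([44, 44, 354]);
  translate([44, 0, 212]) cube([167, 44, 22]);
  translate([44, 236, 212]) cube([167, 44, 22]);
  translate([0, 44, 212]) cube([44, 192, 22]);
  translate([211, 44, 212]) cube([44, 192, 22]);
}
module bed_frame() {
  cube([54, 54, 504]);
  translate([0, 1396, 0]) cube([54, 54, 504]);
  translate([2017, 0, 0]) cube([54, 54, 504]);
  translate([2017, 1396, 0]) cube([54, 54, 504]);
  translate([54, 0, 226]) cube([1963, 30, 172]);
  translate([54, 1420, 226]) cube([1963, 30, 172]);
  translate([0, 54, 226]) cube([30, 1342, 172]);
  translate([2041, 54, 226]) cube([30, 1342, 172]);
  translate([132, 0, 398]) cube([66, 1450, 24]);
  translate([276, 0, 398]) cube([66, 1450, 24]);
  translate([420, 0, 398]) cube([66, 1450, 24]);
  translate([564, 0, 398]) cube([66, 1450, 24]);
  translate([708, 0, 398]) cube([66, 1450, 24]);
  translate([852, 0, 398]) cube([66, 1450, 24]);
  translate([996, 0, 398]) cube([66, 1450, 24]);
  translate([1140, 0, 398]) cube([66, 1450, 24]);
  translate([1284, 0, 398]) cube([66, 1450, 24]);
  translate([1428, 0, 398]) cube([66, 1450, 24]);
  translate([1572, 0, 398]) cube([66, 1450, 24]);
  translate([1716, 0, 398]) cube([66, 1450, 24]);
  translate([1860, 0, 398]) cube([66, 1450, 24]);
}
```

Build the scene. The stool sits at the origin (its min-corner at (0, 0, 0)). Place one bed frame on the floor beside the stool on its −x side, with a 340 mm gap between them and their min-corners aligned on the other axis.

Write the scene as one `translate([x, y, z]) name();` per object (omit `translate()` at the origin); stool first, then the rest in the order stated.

stool();
translate([-2411, 0, 0]) bed_frame();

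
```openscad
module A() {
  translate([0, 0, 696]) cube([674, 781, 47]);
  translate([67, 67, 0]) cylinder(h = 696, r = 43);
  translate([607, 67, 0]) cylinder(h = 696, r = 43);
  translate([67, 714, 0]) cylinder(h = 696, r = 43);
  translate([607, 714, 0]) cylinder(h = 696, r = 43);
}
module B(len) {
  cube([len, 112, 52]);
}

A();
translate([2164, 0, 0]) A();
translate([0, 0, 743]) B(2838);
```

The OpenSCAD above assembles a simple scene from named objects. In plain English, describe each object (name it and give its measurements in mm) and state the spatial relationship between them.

A is a rectangular dining table. The top is 674×781×47 mm with its upper surface at z = 743 mm. It stands on four round legs of 86 mm diameter, each leg's bounding box inset 24 mm from the nearest pair of top edges, running from the floor to the underside of the top.

B is a rectangular beam 2838 mm long (x), 112 mm deep (y), 52 mm thick (z).

The beam spans the tops of two tables placed 1490 mm apart, resting at z = 743 mm.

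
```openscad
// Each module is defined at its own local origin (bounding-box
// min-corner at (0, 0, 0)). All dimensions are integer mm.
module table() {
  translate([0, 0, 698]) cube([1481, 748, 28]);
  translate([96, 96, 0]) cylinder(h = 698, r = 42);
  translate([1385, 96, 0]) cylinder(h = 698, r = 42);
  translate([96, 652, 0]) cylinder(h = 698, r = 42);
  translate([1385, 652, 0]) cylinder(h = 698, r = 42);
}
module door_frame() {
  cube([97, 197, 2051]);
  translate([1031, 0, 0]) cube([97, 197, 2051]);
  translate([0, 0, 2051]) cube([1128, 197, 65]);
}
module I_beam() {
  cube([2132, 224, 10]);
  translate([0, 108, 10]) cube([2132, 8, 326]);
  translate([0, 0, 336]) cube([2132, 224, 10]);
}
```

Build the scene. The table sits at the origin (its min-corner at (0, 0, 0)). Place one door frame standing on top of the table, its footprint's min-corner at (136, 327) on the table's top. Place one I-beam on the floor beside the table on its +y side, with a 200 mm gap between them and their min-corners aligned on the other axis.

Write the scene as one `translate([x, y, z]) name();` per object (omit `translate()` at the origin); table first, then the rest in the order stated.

table();
translate([136, 327, 726]) door_frame();
translate([0, 948, 0]) I_beam();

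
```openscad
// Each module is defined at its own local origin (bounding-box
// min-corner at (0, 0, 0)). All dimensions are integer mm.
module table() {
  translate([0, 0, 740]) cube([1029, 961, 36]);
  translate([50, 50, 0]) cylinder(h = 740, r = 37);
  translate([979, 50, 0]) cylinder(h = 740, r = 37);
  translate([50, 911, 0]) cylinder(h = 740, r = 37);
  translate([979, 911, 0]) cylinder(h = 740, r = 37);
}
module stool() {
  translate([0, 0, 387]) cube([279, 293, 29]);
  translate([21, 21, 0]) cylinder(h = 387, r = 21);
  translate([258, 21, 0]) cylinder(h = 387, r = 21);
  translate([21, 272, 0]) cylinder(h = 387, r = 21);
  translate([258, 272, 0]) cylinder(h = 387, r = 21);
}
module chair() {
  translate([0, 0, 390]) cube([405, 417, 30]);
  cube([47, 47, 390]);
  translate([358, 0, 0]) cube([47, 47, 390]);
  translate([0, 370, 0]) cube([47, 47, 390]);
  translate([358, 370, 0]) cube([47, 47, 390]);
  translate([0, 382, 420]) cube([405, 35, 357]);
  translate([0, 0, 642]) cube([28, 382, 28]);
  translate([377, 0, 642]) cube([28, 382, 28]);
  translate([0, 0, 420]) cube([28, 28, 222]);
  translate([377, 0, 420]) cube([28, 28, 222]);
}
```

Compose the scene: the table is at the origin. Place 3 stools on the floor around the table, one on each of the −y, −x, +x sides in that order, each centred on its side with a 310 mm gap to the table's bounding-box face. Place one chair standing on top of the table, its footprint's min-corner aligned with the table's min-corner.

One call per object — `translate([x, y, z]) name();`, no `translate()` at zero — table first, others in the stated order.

table();
translate([375, -603, 0]) stool();
translate([-589, 334, 0]) stool();
translate([1339, 334, 0]) stool();
translate([0, 0, 776]) chair();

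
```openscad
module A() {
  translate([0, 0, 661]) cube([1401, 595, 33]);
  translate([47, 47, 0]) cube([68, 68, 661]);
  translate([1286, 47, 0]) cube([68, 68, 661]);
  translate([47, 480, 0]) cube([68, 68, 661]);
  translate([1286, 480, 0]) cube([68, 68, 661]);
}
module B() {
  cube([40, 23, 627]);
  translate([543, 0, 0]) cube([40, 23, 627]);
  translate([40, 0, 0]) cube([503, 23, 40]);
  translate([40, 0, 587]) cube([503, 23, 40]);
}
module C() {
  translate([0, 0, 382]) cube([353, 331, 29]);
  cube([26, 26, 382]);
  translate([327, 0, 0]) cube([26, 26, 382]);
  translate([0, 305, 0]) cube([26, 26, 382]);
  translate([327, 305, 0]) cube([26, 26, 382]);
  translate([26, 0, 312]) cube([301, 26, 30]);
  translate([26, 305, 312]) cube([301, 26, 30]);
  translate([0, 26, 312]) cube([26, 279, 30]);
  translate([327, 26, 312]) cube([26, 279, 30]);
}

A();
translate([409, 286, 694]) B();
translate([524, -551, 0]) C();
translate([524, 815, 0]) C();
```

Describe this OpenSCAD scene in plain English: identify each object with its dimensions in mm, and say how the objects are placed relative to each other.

A is a table: top 1401 mm (x) × 595 mm (y), 33 mm thick, upper face at z = 694 mm, on four 68×68 mm square legs, each inset 47 mm from the nearest pair of top edges, running from z = 0 to the bottom of the top.

B is a picture frame with a 503×547 mm rectangular opening (x by z) and a uniform 40 mm border on every side. Frame depth is 23 mm along y. It is built from two vertical stiles running the full outside height and two horizontal rails spanning the gap between the stiles.

C is a four-legged stool. The seat is 353×331 mm, 29 mm thick, top at z = 411 mm. It stands on four square legs, each 26×26 mm in cross-section, from z = 0 to the seat underside, each flush with a corner of the seat. Four stretchers, 26 mm wide and 30 mm tall, connect adjacent legs with their undersides at z = 312 mm, each running between the inner faces of the legs it joins and aligned with the legs' outer faces on the other axis.

The picture frame is on top of the table, centred. Two stools sit around the table at the −y, +y sides.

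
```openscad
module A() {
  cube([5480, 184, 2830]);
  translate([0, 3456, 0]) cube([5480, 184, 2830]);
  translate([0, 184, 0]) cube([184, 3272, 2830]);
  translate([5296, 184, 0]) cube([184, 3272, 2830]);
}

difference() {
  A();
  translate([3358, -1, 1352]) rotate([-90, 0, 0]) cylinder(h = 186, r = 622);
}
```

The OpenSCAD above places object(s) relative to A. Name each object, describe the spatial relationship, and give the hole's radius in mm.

The subtracted cylinder has r = 622 mm.

A is a house frame. The house frame has a circular hole through its front wall. The hole's radius is 622 mm.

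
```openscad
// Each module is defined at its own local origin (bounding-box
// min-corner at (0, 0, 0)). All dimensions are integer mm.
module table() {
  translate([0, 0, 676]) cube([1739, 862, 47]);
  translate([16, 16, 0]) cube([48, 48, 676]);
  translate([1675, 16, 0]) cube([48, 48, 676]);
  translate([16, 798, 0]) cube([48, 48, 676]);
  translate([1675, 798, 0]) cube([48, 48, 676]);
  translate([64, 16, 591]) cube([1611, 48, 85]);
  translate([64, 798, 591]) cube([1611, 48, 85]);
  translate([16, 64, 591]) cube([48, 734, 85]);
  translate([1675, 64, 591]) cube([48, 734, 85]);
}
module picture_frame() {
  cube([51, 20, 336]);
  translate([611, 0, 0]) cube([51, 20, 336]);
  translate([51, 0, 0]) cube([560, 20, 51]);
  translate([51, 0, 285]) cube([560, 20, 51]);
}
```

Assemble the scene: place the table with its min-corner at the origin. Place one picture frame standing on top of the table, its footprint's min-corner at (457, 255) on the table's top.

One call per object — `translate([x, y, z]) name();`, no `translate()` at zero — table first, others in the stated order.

table();
translate([457, 255, 723]) picture_frame();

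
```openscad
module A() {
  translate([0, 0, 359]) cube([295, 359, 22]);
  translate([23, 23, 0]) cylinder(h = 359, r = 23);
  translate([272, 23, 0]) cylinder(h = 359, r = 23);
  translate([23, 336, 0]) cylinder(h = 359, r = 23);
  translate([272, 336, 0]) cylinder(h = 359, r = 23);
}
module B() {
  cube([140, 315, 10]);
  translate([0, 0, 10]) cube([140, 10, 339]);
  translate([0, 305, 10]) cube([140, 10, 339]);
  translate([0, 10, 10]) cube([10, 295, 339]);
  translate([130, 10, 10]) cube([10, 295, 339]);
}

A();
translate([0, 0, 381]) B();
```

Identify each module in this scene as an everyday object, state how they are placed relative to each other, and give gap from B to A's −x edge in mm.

The open box's min-x is at 0; the stool's min-x is 0; gap = 0 mm.

A is a stool. B is an open box. The open box is on top of the stool. The gap from the open box to the stool's −x edge is 0 mm.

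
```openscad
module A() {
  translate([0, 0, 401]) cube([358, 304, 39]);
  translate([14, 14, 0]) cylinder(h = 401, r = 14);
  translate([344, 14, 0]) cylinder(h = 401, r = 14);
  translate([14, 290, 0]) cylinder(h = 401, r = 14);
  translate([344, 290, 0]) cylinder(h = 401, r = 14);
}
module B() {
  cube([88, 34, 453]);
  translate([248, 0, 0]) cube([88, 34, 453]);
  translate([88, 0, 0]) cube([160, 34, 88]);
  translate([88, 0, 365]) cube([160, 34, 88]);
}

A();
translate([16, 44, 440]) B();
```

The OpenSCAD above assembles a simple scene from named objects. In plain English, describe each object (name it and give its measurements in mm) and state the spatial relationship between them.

A is a four-legged stool. The seat is 358×304 mm, 39 mm thick, top at z = 440 mm. It stands on four round legs, each 28 mm in diameter, from z = 0 to the seat underside, each leg's axis is inset half a diameter from the nearest pair of seat edges (so the leg's bounding box is flush with the corner).

B is a rectangular picture frame lying in the x–z plane (depth along y). The opening is 160 mm wide (x) by 277 mm tall (z), surrounded by a border 88 mm wide on all four sides. The frame is 34 mm deep and is made of two full-height vertical stiles with two horizontal rails fitted between them.

The picture frame is on top of the stool.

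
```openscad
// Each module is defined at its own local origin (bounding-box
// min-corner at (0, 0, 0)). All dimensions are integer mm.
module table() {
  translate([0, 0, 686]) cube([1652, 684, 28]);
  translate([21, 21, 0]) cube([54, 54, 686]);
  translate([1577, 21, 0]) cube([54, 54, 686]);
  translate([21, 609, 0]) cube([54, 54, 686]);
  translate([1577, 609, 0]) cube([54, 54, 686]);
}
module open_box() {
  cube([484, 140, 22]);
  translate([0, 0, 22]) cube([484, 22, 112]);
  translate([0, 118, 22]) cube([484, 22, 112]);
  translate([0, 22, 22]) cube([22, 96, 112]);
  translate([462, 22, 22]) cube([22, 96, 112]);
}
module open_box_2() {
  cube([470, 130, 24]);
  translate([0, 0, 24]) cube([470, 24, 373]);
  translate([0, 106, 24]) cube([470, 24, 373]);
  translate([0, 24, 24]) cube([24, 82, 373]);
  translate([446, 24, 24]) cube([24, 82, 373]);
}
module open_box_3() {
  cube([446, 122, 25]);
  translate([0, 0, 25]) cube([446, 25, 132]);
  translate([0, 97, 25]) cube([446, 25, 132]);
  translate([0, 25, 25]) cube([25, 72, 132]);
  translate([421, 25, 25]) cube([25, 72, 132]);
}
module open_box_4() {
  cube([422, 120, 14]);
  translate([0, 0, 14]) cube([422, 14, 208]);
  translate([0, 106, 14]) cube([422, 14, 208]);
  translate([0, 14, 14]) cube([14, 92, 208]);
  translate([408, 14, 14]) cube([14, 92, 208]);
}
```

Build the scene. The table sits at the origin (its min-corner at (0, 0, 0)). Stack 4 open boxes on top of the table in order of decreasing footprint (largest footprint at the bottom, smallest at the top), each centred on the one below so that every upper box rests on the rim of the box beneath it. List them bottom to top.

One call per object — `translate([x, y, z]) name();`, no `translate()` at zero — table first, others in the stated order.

table();
translate([584, 272, 714]) open_box();
translate([591, 277, 848]) open_box_2();
translate([603, 281, 1245]) open_box_3();
translate([615, 282, 1402]) open_box_4();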